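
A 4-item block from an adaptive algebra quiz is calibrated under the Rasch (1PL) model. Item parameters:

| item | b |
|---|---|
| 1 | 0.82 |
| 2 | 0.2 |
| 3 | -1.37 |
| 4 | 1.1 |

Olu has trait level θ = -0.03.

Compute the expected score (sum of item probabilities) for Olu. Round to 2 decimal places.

P(θ) = 1 / (1 + exp(−(θ − b)))
P_1 = 1/(1+e^{0.8500}) = 0.2994
P_2 = 1/(1+e^{0.2300}) = 0.4428
P_3 = 1/(1+e^{-1.3400}) = 0.7925
P_4 = 1/(1+e^{1.1300}) = 0.2442
E[score] = 0.2994 + 0.4428 + 0.7925 + 0.2442 = 1.7788

1.78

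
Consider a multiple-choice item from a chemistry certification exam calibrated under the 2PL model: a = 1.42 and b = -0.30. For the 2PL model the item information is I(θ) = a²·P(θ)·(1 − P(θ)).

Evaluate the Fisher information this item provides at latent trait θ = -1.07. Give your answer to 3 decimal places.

0.379

P = 1/(1+e^{1.0934}) = 0.2510
P(1−P) = 0.2510 × 0.7490 = 0.1880
I = a² × P(1−P) = 1.42² × 0.1880 = 0.37906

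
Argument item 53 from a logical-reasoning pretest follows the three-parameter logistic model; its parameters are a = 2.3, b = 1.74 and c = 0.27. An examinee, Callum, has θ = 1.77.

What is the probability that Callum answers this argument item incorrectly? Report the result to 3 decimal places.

0.352

P(θ) = c + (1 − c) · 1 / (1 + exp(−a(θ − b)))
Exponent: 2.3 × (1.77 − 1.74) = 0.0690
1/(1 + e^{-0.0690}) = 0.5172
P = 0.27 + 0.73 × 0.5172 = 0.6476
P(incorrect) = 1 − 0.6476 = 0.3524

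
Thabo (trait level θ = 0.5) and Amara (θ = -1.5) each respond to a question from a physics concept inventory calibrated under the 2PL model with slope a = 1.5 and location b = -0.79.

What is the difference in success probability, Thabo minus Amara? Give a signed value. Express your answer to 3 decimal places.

0.617

P(θ) = 1 / (1 + exp(−a(θ − b)))
P(Thabo) = 0.8738  [exponent 1.9350]
P(Amara) = 0.2564  [exponent -1.0650]
Difference = 0.8738 − 0.2564 = 0.6174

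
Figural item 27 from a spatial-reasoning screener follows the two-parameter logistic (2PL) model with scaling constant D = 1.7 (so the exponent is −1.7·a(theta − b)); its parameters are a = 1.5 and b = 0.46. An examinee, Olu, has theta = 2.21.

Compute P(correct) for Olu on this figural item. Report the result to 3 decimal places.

0.989

P(theta) = 1 / (1 + exp(−D·a(theta − b)))
Exponent: 1.7 × 1.5 × (2.21 − 0.46) = 4.4625
1/(1 + e^{-4.4625}) = 0.9886
P = 0.9886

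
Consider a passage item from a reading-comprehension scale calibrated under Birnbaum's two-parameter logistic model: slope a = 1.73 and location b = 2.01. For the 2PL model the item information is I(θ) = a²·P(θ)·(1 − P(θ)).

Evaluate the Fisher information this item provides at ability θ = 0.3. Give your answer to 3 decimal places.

0.140

P = 1/(1+e^{2.9583}) = 0.0493
P(1−P) = 0.0493 × 0.9507 = 0.0469
I = a² × P(1−P) = 1.73² × 0.0469 = 0.14040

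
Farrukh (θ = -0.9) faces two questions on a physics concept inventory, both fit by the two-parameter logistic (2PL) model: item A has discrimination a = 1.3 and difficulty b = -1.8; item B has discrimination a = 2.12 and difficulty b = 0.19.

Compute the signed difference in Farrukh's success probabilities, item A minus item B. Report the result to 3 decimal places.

P(θ) = 1 / (1 + exp(−a(θ − b)))
P_A = 0.7631
P_B = 0.0902
P_A − P_B = 0.6729

0.673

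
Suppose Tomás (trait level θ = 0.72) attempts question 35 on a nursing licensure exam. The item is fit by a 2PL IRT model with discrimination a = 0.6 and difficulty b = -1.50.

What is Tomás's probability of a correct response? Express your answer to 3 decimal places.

P(θ) = 1 / (1 + exp(−a(θ − b)))
Exponent: 0.6 × (0.72 − (-1.50)) = 1.3320
1/(1 + e^{-1.3320}) = 0.7912

0.791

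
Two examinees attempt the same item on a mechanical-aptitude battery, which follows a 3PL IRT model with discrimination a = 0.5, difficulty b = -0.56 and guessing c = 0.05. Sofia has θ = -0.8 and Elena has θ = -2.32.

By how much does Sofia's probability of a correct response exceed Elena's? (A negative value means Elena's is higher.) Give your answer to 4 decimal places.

P(θ) = c + (1 − c) · 1 / (1 + exp(−a(θ − b)))
P(Sofia) = 0.4965  [exponent -0.1200]
P(Elena) = 0.3285  [exponent -0.8800]
Difference = 0.4965 − 0.3285 = 0.1680

0.1680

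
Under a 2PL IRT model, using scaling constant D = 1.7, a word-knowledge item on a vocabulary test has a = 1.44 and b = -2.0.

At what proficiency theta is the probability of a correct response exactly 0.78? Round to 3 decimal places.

-1.483

P(theta) = 1 / (1 + exp(−D·a(theta − b)))
logit = ln(0.7800/0.2200) = 1.2657
theta = b + logit/(1.7·a) = -2.0 + 1.2657/2.4480 = -1.4830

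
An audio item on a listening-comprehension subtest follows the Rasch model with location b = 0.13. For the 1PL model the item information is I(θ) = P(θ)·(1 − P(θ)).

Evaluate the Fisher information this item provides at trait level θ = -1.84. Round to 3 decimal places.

0.107

P = 1/(1+e^{1.9700}) = 0.1224
P(1−P) = 0.1224 × 0.8776 = 0.1074
I = P(1−P) = 0.10741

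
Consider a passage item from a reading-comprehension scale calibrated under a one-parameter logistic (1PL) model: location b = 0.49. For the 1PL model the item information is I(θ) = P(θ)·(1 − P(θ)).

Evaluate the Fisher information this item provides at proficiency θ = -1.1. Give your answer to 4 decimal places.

0.1407

P = 1/(1+e^{1.5900}) = 0.1694
P(1−P) = 0.1694 × 0.8306 = 0.1407
I = P(1−P) = 0.14069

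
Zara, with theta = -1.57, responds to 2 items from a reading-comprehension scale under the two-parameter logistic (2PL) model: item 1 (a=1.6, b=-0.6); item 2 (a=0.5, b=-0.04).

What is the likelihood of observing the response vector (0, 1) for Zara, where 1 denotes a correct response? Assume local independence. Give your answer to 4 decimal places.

P(theta) = 1 / (1 + exp(−a(theta − b)))
P_1 = 1/(1+e^{1.5520}) = 0.1748
P_2 = 1/(1+e^{0.7650}) = 0.3176
L = (1−P_1) × P_2 = 0.8252 × 0.3176 = 0.26205

0.2621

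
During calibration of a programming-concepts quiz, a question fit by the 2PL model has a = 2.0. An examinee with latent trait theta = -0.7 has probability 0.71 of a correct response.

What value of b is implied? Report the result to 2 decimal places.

-1.15

P(theta) = 1 / (1 + exp(−a(theta − b)))
logit(0.71) = ln(0.71/0.29) = 0.8954
b = theta − logit/(a) = -0.7 − 0.8954/2.0000 = -1.1477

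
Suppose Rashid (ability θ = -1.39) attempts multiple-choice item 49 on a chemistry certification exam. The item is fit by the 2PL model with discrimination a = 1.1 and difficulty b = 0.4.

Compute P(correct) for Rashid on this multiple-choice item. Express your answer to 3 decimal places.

P(θ) = 1 / (1 + exp(−a(θ − b)))
Exponent: 1.1 × (-1.39 − 0.4) = -1.9690
1/(1 + e^{1.9690}) = 0.1225

0.122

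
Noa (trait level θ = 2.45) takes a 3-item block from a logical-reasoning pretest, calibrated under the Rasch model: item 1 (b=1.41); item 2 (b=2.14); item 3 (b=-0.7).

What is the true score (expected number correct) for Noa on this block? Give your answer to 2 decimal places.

P(θ) = 1 / (1 + exp(−(θ − b)))
P_1 = 1/(1+e^{-1.0400}) = 0.7389
P_2 = 1/(1+e^{-0.3100}) = 0.5769
P_3 = 1/(1+e^{-3.1500}) = 0.9589
E[score] = 0.7389 + 0.5769 + 0.9589 = 2.2746

2.27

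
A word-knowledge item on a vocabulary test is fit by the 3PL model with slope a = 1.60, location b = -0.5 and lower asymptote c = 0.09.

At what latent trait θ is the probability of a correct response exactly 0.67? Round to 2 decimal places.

P(θ) = c + (1 − c) · 1 / (1 + exp(−a(θ − b)))
Remove guessing floor: (0.67 − 0.09)/(1 − 0.09) = 0.6374
logit = ln(0.6374/0.3626) = 0.5639
θ = b + logit/(a) = -0.5 + 0.5639/1.6000 = -0.1475

-0.15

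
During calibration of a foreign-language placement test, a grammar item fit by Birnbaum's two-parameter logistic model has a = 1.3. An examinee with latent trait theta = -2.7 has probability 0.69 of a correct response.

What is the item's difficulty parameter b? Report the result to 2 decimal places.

P(theta) = 1 / (1 + exp(−a(theta − b)))
logit(0.69) = ln(0.69/0.31) = 0.8001
b = theta − logit/(a) = -2.7 − 0.8001/1.3000 = -3.3155

-3.32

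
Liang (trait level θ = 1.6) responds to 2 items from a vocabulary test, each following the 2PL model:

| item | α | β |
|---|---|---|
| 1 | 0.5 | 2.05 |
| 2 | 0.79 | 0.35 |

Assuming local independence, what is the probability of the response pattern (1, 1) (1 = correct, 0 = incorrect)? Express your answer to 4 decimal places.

P(θ) = 1 / (1 + exp(−α(θ − β)))
P_1 = 1/(1+e^{0.2250}) = 0.4440
P_2 = 1/(1+e^{-0.9875}) = 0.7286
L = P_1 × P_2 = 0.4440 × 0.7286 = 0.32349

0.3235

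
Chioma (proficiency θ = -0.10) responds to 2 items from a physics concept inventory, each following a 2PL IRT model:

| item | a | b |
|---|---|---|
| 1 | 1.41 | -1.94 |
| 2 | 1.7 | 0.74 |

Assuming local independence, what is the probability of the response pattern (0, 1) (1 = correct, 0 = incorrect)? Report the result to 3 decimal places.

0.013

P(θ) = 1 / (1 + exp(−a(θ − b)))
P_1 = 1/(1+e^{-2.5944}) = 0.9305
P_2 = 1/(1+e^{1.4280}) = 0.1934
L = (1−P_1) × P_2 = 0.0695 × 0.1934 = 0.01344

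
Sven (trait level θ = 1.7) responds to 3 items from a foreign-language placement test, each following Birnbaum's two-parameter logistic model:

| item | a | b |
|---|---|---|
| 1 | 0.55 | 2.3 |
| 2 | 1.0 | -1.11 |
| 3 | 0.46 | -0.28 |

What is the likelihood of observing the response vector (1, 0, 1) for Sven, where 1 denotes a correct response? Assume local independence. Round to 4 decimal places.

P(θ) = 1 / (1 + exp(−a(θ − b)))
P_1 = 1/(1+e^{0.3300}) = 0.4182
P_2 = 1/(1+e^{-2.8100}) = 0.9432
P_3 = 1/(1+e^{-0.9108}) = 0.7132
L = P_1 × (1−P_2) × P_3 = 0.4182 × 0.0568 × 0.7132 = 0.01694

0.0169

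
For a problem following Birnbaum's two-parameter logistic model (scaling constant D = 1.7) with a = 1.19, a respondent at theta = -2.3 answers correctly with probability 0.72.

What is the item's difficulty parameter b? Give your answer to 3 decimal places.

-2.767

P(theta) = 1 / (1 + exp(−D·a(theta − b)))
logit(0.72) = ln(0.72/0.28) = 0.9445
b = theta − logit/(1.7·a) = -2.3 − 0.9445/2.0230 = -2.7669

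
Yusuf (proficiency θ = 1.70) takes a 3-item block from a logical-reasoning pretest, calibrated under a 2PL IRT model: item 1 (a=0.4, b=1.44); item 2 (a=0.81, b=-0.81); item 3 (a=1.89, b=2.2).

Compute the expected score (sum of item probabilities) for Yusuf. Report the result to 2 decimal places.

1.69

P(θ) = 1 / (1 + exp(−a(θ − b)))
P_1 = 1/(1+e^{-0.1040}) = 0.5260
P_2 = 1/(1+e^{-2.0331}) = 0.8842
P_3 = 1/(1+e^{0.9450}) = 0.2799
E[score] = 0.5260 + 0.8842 + 0.2799 = 1.6901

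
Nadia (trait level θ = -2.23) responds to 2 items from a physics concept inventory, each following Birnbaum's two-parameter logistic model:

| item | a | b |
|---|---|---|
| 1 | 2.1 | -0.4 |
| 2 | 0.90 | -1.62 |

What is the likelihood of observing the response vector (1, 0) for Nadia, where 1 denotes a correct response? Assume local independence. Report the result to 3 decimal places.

P(θ) = 1 / (1 + exp(−a(θ − b)))
P_1 = 1/(1+e^{3.8430}) = 0.0210
P_2 = 1/(1+e^{0.5490}) = 0.3661
L = P_1 × (1−P_2) = 0.0210 × 0.6339 = 0.01330

0.013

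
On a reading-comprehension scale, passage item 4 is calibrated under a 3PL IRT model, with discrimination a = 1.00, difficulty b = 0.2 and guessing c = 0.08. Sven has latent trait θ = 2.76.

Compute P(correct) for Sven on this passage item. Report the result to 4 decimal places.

0.9340

P(θ) = c + (1 − c) · 1 / (1 + exp(−a(θ − b)))
Exponent: 1.00 × (2.76 − 0.2) = 2.5600
1/(1 + e^{-2.5600}) = 0.9282
P = 0.08 + 0.92 × 0.9282 = 0.9340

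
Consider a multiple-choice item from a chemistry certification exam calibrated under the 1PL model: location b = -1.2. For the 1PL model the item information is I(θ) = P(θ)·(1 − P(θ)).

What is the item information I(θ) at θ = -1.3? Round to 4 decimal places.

P = 1/(1+e^{0.1000}) = 0.4750
P(1−P) = 0.4750 × 0.5250 = 0.2494
I = P(1−P) = 0.24938

0.2494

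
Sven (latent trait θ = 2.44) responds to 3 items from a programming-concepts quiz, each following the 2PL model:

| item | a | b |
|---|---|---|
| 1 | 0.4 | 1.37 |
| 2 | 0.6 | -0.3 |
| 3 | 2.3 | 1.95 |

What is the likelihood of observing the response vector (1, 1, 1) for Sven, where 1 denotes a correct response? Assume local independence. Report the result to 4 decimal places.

0.3832

P(θ) = 1 / (1 + exp(−a(θ − b)))
P_1 = 1/(1+e^{-0.4280}) = 0.6054
P_2 = 1/(1+e^{-1.6440}) = 0.8381
P_3 = 1/(1+e^{-1.1270}) = 0.7553
L = P_1 × P_2 × P_3 = 0.6054 × 0.8381 × 0.7553 = 0.38321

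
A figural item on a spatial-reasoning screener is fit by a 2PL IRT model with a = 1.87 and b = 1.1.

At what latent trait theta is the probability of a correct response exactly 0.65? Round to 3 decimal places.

P(theta) = 1 / (1 + exp(−a(theta − b)))
logit = ln(0.6500/0.3500) = 0.6190
theta = b + logit/(a) = 1.1 + 0.6190/1.8700 = 1.4310

1.431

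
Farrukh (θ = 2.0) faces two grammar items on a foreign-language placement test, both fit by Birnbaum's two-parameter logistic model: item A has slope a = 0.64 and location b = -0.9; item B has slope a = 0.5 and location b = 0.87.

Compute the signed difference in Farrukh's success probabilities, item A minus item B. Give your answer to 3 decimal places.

P(θ) = 1 / (1 + exp(−a(θ − b)))
P_A = 0.8648
P_B = 0.6376
P_A − P_B = 0.2272

0.227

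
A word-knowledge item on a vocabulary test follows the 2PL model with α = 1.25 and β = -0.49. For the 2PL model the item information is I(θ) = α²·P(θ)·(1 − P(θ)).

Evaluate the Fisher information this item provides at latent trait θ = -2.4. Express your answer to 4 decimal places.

0.1204

P = 1/(1+e^{2.3875}) = 0.0841
P(1−P) = 0.0841 × 0.9159 = 0.0771
I = α² × P(1−P) = 1.25² × 0.0771 = 0.12040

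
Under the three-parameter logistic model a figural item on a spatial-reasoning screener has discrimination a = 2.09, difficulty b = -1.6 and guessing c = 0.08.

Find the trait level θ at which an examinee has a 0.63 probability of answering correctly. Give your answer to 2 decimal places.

-1.41

P(θ) = c + (1 − c) · 1 / (1 + exp(−a(θ − b)))
Remove guessing floor: (0.63 − 0.08)/(1 − 0.08) = 0.5978
logit = ln(0.5978/0.4022) = 0.3964
θ = b + logit/(a) = -1.6 + 0.3964/2.0900 = -1.4103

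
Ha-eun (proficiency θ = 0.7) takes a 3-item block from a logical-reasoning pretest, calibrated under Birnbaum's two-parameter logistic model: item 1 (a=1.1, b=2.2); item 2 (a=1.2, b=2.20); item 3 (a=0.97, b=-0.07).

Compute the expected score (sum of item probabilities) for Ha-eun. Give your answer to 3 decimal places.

0.981

P(θ) = 1 / (1 + exp(−a(θ − b)))
P_1 = 1/(1+e^{1.6500}) = 0.1611
P_2 = 1/(1+e^{1.8000}) = 0.1419
P_3 = 1/(1+e^{-0.7469}) = 0.6785
E[score] = 0.1611 + 0.1419 + 0.6785 = 0.9815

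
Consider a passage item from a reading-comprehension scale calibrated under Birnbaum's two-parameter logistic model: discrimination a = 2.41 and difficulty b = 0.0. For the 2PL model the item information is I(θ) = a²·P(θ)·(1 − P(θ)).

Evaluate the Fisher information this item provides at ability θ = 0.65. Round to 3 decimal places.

P = 1/(1+e^{-1.5665}) = 0.8273
P(1−P) = 0.8273 × 0.1727 = 0.1429
I = a² × P(1−P) = 2.41² × 0.1429 = 0.82989

0.830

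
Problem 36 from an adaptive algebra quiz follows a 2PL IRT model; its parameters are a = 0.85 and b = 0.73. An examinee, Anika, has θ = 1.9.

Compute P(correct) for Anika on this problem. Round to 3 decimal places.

P(θ) = 1 / (1 + exp(−a(θ − b)))
Exponent: 0.85 × (1.9 − 0.73) = 0.9945
1/(1 + e^{-0.9945}) = 0.7300

0.730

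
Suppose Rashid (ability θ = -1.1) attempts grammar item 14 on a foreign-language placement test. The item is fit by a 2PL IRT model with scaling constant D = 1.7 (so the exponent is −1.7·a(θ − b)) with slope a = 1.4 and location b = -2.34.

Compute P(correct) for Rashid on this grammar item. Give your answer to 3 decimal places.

P(θ) = 1 / (1 + exp(−D·a(θ − b)))
Exponent: 1.7 × 1.4 × (-1.1 − (-2.34)) = 2.9512
1/(1 + e^{-2.9512}) = 0.9503
P = 0.9503

0.950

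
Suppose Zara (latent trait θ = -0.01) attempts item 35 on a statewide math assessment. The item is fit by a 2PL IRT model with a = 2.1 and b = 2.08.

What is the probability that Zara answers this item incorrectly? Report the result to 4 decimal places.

0.9877

P(θ) = 1 / (1 + exp(−a(θ − b)))
Exponent: 2.1 × (-0.01 − 2.08) = -4.3890
1/(1 + e^{4.3890}) = 0.0123
P(incorrect) = 1 − 0.0123 = 0.9877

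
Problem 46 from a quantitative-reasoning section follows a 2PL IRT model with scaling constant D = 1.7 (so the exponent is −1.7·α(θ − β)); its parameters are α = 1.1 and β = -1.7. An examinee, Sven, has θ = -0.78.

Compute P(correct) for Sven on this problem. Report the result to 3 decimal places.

P(θ) = 1 / (1 + exp(−D·α(θ − β)))
Exponent: 1.7 × 1.1 × (-0.78 − (-1.7)) = 1.7204
1/(1 + e^{-1.7204}) = 0.8482
P = 0.8482

0.848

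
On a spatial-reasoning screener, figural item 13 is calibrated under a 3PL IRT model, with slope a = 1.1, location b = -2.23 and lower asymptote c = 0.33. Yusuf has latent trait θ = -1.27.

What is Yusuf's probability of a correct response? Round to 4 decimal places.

0.8271

P(θ) = c + (1 − c) · 1 / (1 + exp(−a(θ − b)))
Exponent: 1.1 × (-1.27 − (-2.23)) = 1.0560
1/(1 + e^{-1.0560}) = 0.7419
P = 0.33 + 0.67 × 0.7419 = 0.8271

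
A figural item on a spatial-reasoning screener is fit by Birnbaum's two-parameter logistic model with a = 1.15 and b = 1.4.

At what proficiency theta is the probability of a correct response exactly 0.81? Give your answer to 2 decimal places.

2.66

P(theta) = 1 / (1 + exp(−a(theta − b)))
logit = ln(0.8100/0.1900) = 1.4500
theta = b + logit/(a) = 1.4 + 1.4500/1.1500 = 2.6609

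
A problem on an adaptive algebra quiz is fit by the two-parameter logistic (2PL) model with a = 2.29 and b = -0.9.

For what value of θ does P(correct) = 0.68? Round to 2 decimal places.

P(θ) = 1 / (1 + exp(−a(θ − b)))
logit = ln(0.6800/0.3200) = 0.7538
θ = b + logit/(a) = -0.9 + 0.7538/2.2900 = -0.5708

-0.57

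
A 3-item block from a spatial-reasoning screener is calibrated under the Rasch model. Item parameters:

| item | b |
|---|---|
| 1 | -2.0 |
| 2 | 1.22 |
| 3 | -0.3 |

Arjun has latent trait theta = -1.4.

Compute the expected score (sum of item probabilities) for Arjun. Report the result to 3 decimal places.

0.963

P(theta) = 1 / (1 + exp(−(theta − b)))
P_1 = 1/(1+e^{-0.6000}) = 0.6457
P_2 = 1/(1+e^{2.6200}) = 0.0679
P_3 = 1/(1+e^{1.1000}) = 0.2497
E[score] = 0.6457 + 0.0679 + 0.2497 = 0.9633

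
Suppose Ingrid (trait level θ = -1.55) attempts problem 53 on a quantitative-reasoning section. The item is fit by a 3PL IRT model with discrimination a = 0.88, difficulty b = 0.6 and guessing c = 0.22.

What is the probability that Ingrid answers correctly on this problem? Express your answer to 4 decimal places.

0.3222

P(θ) = c + (1 − c) · 1 / (1 + exp(−a(θ − b)))
Exponent: 0.88 × (-1.55 − 0.6) = -1.8920
1/(1 + e^{1.8920}) = 0.1310
P = 0.22 + 0.78 × 0.1310 = 0.3222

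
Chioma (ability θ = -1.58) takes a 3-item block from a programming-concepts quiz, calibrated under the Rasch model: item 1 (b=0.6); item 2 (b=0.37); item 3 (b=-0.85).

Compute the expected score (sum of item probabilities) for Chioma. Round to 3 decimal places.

0.551

P(θ) = 1 / (1 + exp(−(θ − b)))
P_1 = 1/(1+e^{2.1800}) = 0.1016
P_2 = 1/(1+e^{1.9500}) = 0.1246
P_3 = 1/(1+e^{0.7300}) = 0.3252
E[score] = 0.1016 + 0.1246 + 0.3252 = 0.5513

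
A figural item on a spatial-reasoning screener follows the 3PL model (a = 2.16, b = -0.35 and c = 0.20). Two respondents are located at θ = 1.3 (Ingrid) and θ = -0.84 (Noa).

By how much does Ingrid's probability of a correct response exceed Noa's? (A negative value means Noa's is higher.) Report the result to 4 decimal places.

P(θ) = c + (1 − c) · 1 / (1 + exp(−a(θ − b)))
P(Ingrid) = 0.9780  [exponent 3.5640]
P(Noa) = 0.4061  [exponent -1.0584]
Difference = 0.9780 − 0.4061 = 0.5719

0.5719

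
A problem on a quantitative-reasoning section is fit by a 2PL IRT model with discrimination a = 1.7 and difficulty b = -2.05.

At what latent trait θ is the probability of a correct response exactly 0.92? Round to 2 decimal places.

P(θ) = 1 / (1 + exp(−a(θ − b)))
logit = ln(0.9200/0.0800) = 2.4423
θ = b + logit/(a) = -2.05 + 2.4423/1.7000 = -0.6133

-0.61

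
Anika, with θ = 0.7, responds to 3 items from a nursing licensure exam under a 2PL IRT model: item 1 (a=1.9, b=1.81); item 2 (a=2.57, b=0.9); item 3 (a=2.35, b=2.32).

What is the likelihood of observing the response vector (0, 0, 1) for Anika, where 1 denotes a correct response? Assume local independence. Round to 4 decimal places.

0.0121

P(θ) = 1 / (1 + exp(−a(θ − b)))
P_1 = 1/(1+e^{2.1090}) = 0.1082
P_2 = 1/(1+e^{0.5140}) = 0.3743
P_3 = 1/(1+e^{3.8070}) = 0.0217
L = (1−P_1) × (1−P_2) × P_3 = 0.8918 × 0.6257 × 0.0217 = 0.01213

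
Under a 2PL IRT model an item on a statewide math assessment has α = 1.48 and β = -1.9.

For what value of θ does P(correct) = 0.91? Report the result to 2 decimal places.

-0.34

P(θ) = 1 / (1 + exp(−α(θ − β)))
logit = ln(0.9100/0.0900) = 2.3136
θ = β + logit/(α) = -1.9 + 2.3136/1.4800 = -0.3367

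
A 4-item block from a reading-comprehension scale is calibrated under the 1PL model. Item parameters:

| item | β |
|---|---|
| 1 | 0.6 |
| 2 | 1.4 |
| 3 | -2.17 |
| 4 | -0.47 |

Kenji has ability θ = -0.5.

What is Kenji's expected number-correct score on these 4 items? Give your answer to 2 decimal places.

1.71

P(θ) = 1 / (1 + exp(−(θ − β)))
P_1 = 1/(1+e^{1.1000}) = 0.2497
P_2 = 1/(1+e^{1.9000}) = 0.1301
P_3 = 1/(1+e^{-1.6700}) = 0.8416
P_4 = 1/(1+e^{0.0300}) = 0.4925
E[score] = 0.2497 + 0.1301 + 0.8416 + 0.4925 = 1.7139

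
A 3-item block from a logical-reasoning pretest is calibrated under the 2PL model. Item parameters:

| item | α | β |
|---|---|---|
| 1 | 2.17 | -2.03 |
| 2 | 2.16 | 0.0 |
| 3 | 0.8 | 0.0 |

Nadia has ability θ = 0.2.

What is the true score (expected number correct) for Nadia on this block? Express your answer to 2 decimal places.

P(θ) = 1 / (1 + exp(−α(θ − β)))
P_1 = 1/(1+e^{-4.8391}) = 0.9921
P_2 = 1/(1+e^{-0.4320}) = 0.6064
P_3 = 1/(1+e^{-0.1600}) = 0.5399
E[score] = 0.9921 + 0.6064 + 0.5399 = 2.1384

2.14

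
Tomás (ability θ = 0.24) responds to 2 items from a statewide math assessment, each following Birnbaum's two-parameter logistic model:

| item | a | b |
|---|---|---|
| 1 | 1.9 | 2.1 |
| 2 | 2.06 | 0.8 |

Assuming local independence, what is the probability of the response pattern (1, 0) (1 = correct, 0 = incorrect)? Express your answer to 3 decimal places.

0.022

P(θ) = 1 / (1 + exp(−a(θ − b)))
P_1 = 1/(1+e^{3.5340}) = 0.0284
P_2 = 1/(1+e^{1.1536}) = 0.2398
L = P_1 × (1−P_2) = 0.0284 × 0.7602 = 0.02156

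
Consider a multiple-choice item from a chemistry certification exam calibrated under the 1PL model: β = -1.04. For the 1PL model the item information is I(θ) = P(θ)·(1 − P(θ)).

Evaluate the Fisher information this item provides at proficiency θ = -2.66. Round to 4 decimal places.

0.1379

P = 1/(1+e^{1.6200}) = 0.1652
P(1−P) = 0.1652 × 0.8348 = 0.1379
I = P(1−P) = 0.13791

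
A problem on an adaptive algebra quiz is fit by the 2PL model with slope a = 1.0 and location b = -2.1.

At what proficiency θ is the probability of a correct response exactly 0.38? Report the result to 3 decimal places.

P(θ) = 1 / (1 + exp(−a(θ − b)))
logit = ln(0.3800/0.6200) = -0.4895
θ = b + logit/(a) = -2.1 + (-0.4895)/1.0000 = -2.5895

-2.590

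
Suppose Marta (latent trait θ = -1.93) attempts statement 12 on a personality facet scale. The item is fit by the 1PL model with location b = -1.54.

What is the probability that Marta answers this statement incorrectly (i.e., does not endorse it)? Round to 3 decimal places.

0.596

P(θ) = 1 / (1 + exp(−(θ − b)))
Exponent: (-1.93 − (-1.54)) = -0.3900
1/(1 + e^{0.3900}) = 0.4037
P = 0.4037
P(incorrect) = 1 − 0.4037 = 0.5963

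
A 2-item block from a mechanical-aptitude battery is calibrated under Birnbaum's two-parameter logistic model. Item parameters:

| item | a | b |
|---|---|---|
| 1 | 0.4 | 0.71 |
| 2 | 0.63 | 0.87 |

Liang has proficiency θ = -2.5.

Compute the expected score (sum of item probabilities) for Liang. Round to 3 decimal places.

0.324

P(θ) = 1 / (1 + exp(−a(θ − b)))
P_1 = 1/(1+e^{1.2840}) = 0.2169
P_2 = 1/(1+e^{2.1231}) = 0.1069
E[score] = 0.2169 + 0.1069 = 0.3237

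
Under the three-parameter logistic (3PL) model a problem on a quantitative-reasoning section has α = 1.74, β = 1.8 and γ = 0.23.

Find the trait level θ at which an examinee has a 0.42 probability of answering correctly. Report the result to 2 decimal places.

P(θ) = γ + (1 − γ) · 1 / (1 + exp(−α(θ − β)))
Remove guessing floor: (0.42 − 0.23)/(1 − 0.23) = 0.2468
logit = ln(0.2468/0.7532) = -1.1160
θ = β + logit/(α) = 1.8 + (-1.1160)/1.7400 = 1.1586

1.16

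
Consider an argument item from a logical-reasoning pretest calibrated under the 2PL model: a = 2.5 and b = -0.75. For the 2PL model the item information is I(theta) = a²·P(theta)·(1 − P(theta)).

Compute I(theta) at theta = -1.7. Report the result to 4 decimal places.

0.4866

P = 1/(1+e^{2.3750}) = 0.0851
P(1−P) = 0.0851 × 0.9149 = 0.0779
I = a² × P(1−P) = 2.5² × 0.0779 = 0.48661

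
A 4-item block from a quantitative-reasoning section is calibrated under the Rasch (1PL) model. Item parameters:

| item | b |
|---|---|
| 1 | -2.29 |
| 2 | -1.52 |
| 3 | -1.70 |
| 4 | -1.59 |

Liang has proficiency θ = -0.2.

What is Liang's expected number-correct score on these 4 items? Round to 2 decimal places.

P(θ) = 1 / (1 + exp(−(θ − b)))
P_1 = 1/(1+e^{-2.0900}) = 0.8899
P_2 = 1/(1+e^{-1.3200}) = 0.7892
P_3 = 1/(1+e^{-1.5000}) = 0.8176
P_4 = 1/(1+e^{-1.3900}) = 0.8006
E[score] = 0.8899 + 0.7892 + 0.8176 + 0.8006 = 3.2973

3.30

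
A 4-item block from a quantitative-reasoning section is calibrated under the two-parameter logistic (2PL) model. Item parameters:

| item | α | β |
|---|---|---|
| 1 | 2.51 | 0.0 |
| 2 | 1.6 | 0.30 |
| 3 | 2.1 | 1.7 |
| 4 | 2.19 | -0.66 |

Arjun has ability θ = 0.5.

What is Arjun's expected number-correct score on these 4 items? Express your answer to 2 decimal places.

P(θ) = 1 / (1 + exp(−α(θ − β)))
P_1 = 1/(1+e^{-1.2550}) = 0.7782
P_2 = 1/(1+e^{-0.3200}) = 0.5793
P_3 = 1/(1+e^{2.5200}) = 0.0745
P_4 = 1/(1+e^{-2.5404}) = 0.9269
E[score] = 0.7782 + 0.5793 + 0.0745 + 0.9269 = 2.3589

2.36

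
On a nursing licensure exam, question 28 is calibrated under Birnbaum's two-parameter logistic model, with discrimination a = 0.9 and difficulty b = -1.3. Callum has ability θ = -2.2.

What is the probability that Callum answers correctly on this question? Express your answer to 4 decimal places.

P(θ) = 1 / (1 + exp(−a(θ − b)))
Exponent: 0.9 × (-2.2 − (-1.3)) = -0.8100
1/(1 + e^{0.8100}) = 0.3079

0.3079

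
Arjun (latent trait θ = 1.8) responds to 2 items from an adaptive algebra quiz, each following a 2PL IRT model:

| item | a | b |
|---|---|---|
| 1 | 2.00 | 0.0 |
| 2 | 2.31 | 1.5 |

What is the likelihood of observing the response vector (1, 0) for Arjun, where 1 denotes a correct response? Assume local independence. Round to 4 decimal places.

0.3245

P(θ) = 1 / (1 + exp(−a(θ − b)))
P_1 = 1/(1+e^{-3.6000}) = 0.9734
P_2 = 1/(1+e^{-0.6930}) = 0.6666
L = P_1 × (1−P_2) = 0.9734 × 0.3334 = 0.32450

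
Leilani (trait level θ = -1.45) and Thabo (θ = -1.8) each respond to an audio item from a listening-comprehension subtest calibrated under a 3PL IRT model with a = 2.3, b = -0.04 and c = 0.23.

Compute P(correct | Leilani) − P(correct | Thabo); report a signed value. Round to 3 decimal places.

P(θ) = c + (1 − c) · 1 / (1 + exp(−a(θ − b)))
P(Leilani) = 0.2589  [exponent -3.2430]
P(Thabo) = 0.2432  [exponent -4.0480]
Difference = 0.2589 − 0.2432 = 0.0157

0.016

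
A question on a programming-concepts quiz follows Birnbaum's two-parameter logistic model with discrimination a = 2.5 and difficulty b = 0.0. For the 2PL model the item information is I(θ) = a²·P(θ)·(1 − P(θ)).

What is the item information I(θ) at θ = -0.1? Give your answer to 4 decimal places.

P = 1/(1+e^{0.2500}) = 0.4378
P(1−P) = 0.4378 × 0.5622 = 0.2461
I = a² × P(1−P) = 2.5² × 0.2461 = 1.53834

1.5383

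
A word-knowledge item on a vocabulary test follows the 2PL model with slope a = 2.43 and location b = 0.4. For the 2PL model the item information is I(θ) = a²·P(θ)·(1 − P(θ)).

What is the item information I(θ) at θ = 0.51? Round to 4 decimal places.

P = 1/(1+e^{-0.2673}) = 0.5664
P(1−P) = 0.5664 × 0.4336 = 0.2456
I = a² × P(1−P) = 2.43² × 0.2456 = 1.45017

1.4502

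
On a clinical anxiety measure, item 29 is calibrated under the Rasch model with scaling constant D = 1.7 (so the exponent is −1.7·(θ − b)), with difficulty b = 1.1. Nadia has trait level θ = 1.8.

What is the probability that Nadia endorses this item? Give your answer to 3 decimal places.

0.767

P(θ) = 1 / (1 + exp(−D·(θ − b)))
Exponent: 1.7 × (1.8 − 1.1) = 1.1900
1/(1 + e^{-1.1900}) = 0.7667
P = 0.7667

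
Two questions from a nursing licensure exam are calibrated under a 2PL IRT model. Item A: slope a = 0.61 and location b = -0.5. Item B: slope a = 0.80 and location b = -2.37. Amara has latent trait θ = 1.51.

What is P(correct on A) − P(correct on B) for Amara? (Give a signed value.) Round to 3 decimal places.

P(θ) = 1 / (1 + exp(−a(θ − b)))
P_A = 0.7731
P_B = 0.9571
P_A − P_B = -0.1839

-0.184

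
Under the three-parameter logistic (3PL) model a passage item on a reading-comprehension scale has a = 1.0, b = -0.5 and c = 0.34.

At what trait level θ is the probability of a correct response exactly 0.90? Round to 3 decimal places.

P(θ) = c + (1 − c) · 1 / (1 + exp(−a(θ − b)))
Remove guessing floor: (0.90 − 0.34)/(1 − 0.34) = 0.8485
logit = ln(0.8485/0.1515) = 1.7228
θ = b + logit/(a) = -0.5 + 1.7228/1.0000 = 1.2228

1.223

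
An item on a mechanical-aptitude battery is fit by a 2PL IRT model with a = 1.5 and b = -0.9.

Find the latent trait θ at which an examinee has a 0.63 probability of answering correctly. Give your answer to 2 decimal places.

P(θ) = 1 / (1 + exp(−a(θ − b)))
logit = ln(0.6300/0.3700) = 0.5322
θ = b + logit/(a) = -0.9 + 0.5322/1.5000 = -0.5452

-0.55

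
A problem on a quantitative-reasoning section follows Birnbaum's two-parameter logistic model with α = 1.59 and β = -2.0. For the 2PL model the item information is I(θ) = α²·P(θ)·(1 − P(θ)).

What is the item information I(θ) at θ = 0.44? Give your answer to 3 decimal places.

P = 1/(1+e^{-3.8796}) = 0.9798
P(1−P) = 0.9798 × 0.0202 = 0.0198
I = α² × P(1−P) = 1.59² × 0.0198 = 0.05014

0.050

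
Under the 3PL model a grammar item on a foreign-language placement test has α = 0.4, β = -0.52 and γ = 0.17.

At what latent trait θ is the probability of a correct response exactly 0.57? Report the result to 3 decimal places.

-0.701

P(θ) = γ + (1 − γ) · 1 / (1 + exp(−α(θ − β)))
Remove guessing floor: (0.57 − 0.17)/(1 − 0.17) = 0.4819
logit = ln(0.4819/0.5181) = -0.0723
θ = β + logit/(α) = -0.52 + (-0.0723)/0.4000 = -0.7008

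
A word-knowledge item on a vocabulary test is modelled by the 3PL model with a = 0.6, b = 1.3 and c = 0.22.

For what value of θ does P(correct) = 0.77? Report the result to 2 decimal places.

P(θ) = c + (1 − c) · 1 / (1 + exp(−a(θ − b)))
Remove guessing floor: (0.77 − 0.22)/(1 − 0.22) = 0.7051
logit = ln(0.7051/0.2949) = 0.8718
θ = b + logit/(a) = 1.3 + 0.8718/0.6000 = 2.7531

2.75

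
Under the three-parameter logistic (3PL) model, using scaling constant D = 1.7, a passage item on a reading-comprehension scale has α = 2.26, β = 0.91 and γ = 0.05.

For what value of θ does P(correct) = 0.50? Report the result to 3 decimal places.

P(θ) = γ + (1 − γ) · 1 / (1 + exp(−D·α(θ − β)))
Remove guessing floor: (0.50 − 0.05)/(1 − 0.05) = 0.4737
logit = ln(0.4737/0.5263) = -0.1054
θ = β + logit/(1.7·α) = 0.91 + (-0.1054)/3.8420 = 0.8826

0.883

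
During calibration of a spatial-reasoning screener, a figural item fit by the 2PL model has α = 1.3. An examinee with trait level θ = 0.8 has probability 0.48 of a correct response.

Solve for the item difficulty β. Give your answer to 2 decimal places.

P(θ) = 1 / (1 + exp(−α(θ − β)))
logit(0.48) = ln(0.48/0.52) = -0.0800
β = θ − logit/(α) = 0.8 − (-0.0800)/1.3000 = 0.8616

0.86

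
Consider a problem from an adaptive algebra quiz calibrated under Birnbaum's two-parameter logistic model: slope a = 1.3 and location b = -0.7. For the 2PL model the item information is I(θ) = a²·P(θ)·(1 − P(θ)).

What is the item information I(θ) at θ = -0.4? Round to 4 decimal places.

P = 1/(1+e^{-0.3900}) = 0.5963
P(1−P) = 0.5963 × 0.4037 = 0.2407
I = a² × P(1−P) = 1.3² × 0.2407 = 0.40683

0.4068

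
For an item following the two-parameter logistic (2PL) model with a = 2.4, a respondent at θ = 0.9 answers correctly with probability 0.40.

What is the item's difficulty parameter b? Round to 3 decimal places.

1.069

P(θ) = 1 / (1 + exp(−a(θ − b)))
logit(0.40) = ln(0.40/0.60) = -0.4055
b = θ − logit/(a) = 0.9 − (-0.4055)/2.4000 = 1.0689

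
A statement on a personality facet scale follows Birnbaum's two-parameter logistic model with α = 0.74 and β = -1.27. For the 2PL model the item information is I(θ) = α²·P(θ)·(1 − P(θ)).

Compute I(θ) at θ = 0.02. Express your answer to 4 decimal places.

0.1099

P = 1/(1+e^{-0.9546}) = 0.7220
P(1−P) = 0.7220 × 0.2780 = 0.2007
I = α² × P(1−P) = 0.74² × 0.2007 = 0.10990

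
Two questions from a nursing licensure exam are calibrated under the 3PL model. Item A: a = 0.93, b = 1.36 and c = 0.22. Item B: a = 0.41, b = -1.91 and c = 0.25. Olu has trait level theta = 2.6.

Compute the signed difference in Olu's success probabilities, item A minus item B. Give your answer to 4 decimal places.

P(theta) = c + (1 − c) · 1 / (1 + exp(−a(theta − b)))
P_A = 0.8129
P_B = 0.8980
P_A − P_B = -0.0851

-0.0851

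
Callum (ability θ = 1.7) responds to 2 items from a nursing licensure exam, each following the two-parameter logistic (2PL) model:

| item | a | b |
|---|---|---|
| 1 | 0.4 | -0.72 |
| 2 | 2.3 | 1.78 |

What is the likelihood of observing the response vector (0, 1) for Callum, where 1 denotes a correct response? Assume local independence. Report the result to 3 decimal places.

0.125

P(θ) = 1 / (1 + exp(−a(θ − b)))
P_1 = 1/(1+e^{-0.9680}) = 0.7247
P_2 = 1/(1+e^{0.1840}) = 0.4541
L = (1−P_1) × P_2 = 0.2753 × 0.4541 = 0.12501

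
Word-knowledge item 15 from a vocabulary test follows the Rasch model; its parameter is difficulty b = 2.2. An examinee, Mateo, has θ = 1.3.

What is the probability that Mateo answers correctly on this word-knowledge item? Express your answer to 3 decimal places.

P(θ) = 1 / (1 + exp(−(θ − b)))
Exponent: (1.3 − 2.2) = -0.9000
1/(1 + e^{0.9000}) = 0.2891
P = 0.2891

0.289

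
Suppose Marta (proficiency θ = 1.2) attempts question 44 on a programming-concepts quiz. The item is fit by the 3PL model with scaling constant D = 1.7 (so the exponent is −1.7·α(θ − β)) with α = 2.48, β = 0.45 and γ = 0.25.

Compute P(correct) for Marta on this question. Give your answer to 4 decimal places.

P(θ) = γ + (1 − γ) · 1 / (1 + exp(−D·α(θ − β)))
Exponent: 1.7 × 2.48 × (1.2 − 0.45) = 3.1620
1/(1 + e^{-3.1620}) = 0.9594
P = 0.25 + 0.75 × 0.9594 = 0.9695

0.9695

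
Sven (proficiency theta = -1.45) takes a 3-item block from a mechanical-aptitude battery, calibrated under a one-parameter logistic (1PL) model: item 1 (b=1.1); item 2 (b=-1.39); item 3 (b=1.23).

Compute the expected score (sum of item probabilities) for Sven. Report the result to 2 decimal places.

0.62

P(theta) = 1 / (1 + exp(−(theta − b)))
P_1 = 1/(1+e^{2.5500}) = 0.0724
P_2 = 1/(1+e^{0.0600}) = 0.4850
P_3 = 1/(1+e^{2.6800}) = 0.0642
E[score] = 0.0724 + 0.4850 + 0.0642 = 0.6216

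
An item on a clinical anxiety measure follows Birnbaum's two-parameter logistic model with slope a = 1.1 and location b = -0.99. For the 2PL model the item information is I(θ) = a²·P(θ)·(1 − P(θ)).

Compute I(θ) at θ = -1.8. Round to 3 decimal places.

0.250

P = 1/(1+e^{0.8910}) = 0.2909
P(1−P) = 0.2909 × 0.7091 = 0.2063
I = a² × P(1−P) = 1.1² × 0.2063 = 0.24960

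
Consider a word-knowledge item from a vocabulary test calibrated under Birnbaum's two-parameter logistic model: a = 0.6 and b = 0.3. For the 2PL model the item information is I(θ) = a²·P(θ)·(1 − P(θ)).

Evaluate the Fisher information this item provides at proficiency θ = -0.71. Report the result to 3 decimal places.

P = 1/(1+e^{0.6060}) = 0.3530
P(1−P) = 0.3530 × 0.6470 = 0.2284
I = a² × P(1−P) = 0.6² × 0.2284 = 0.08222

0.082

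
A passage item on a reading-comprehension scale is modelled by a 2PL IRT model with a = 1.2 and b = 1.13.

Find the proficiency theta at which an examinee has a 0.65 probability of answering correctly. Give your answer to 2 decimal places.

1.65

P(theta) = 1 / (1 + exp(−a(theta − b)))
logit = ln(0.6500/0.3500) = 0.6190
theta = b + logit/(a) = 1.13 + 0.6190/1.2000 = 1.6459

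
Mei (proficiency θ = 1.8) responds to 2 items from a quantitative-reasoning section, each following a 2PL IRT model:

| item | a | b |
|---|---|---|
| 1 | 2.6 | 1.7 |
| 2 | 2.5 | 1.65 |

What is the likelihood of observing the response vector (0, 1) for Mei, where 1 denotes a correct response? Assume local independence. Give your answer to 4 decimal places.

P(θ) = 1 / (1 + exp(−a(θ − b)))
P_1 = 1/(1+e^{-0.2600}) = 0.5646
P_2 = 1/(1+e^{-0.3750}) = 0.5927
L = (1−P_1) × P_2 = 0.4354 × 0.5927 = 0.25803

0.2580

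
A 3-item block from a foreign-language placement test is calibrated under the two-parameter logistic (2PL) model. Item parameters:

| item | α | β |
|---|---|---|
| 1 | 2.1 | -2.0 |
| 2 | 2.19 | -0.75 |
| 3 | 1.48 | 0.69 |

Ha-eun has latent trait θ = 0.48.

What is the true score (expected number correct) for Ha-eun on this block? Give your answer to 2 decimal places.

2.35

P(θ) = 1 / (1 + exp(−α(θ − β)))
P_1 = 1/(1+e^{-5.2080}) = 0.9946
P_2 = 1/(1+e^{-2.6937}) = 0.9367
P_3 = 1/(1+e^{0.3108}) = 0.4229
E[score] = 0.9946 + 0.9367 + 0.4229 = 2.3541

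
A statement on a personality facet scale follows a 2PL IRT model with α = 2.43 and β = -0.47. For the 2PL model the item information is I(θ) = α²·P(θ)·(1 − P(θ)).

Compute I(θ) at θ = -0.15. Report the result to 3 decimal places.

P = 1/(1+e^{-0.7776}) = 0.6852
P(1−P) = 0.6852 × 0.3148 = 0.2157
I = α² × P(1−P) = 2.43² × 0.2157 = 1.27377

1.274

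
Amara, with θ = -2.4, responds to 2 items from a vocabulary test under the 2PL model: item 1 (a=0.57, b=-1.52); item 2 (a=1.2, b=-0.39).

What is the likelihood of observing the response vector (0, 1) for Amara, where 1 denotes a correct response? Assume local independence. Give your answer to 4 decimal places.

0.0512

P(θ) = 1 / (1 + exp(−a(θ − b)))
P_1 = 1/(1+e^{0.5016}) = 0.3772
P_2 = 1/(1+e^{2.4120}) = 0.0823
L = (1−P_1) × P_2 = 0.6228 × 0.0823 = 0.05124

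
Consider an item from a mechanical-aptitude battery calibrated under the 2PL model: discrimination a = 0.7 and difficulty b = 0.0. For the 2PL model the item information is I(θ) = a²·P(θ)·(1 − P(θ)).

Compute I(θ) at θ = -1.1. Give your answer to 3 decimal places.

P = 1/(1+e^{0.7700}) = 0.3165
P(1−P) = 0.3165 × 0.6835 = 0.2163
I = a² × P(1−P) = 0.7² × 0.2163 = 0.10600

0.106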